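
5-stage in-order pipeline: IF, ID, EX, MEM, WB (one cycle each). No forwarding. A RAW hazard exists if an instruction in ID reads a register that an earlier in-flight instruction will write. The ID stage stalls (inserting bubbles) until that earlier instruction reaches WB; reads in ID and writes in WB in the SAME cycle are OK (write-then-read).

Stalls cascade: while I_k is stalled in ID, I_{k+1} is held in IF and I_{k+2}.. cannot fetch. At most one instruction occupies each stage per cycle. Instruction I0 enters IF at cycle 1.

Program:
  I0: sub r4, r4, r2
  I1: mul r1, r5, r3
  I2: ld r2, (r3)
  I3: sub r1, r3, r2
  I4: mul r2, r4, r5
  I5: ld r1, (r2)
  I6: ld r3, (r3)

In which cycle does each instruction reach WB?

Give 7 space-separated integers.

I0 sub r4 <- r4,r2: IF@1 ID@2 stall=0 (-) EX@3 MEM@4 WB@5
I1 mul r1 <- r5,r3: IF@2 ID@3 stall=0 (-) EX@4 MEM@5 WB@6
I2 ld r2 <- r3: IF@3 ID@4 stall=0 (-) EX@5 MEM@6 WB@7
I3 sub r1 <- r3,r2: IF@4 ID@5 stall=2 (RAW on I2.r2 (WB@7)) EX@8 MEM@9 WB@10
I4 mul r2 <- r4,r5: IF@5 ID@8 stall=0 (-) EX@9 MEM@10 WB@11
I5 ld r1 <- r2: IF@8 ID@9 stall=2 (RAW on I4.r2 (WB@11)) EX@12 MEM@13 WB@14
I6 ld r3 <- r3: IF@9 ID@12 stall=0 (-) EX@13 MEM@14 WB@15

Answer: 5 6 7 10 11 14 15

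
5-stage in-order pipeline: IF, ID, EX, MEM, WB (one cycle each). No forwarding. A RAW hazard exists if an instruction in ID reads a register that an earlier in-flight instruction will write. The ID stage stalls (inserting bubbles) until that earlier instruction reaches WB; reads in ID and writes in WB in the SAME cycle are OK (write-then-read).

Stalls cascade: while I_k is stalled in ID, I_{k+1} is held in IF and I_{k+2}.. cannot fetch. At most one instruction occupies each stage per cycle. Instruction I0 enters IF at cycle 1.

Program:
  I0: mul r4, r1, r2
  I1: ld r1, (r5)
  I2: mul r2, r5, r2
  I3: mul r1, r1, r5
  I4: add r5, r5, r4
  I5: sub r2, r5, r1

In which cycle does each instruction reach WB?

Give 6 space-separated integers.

I0 mul r4 <- r1,r2: IF@1 ID@2 stall=0 (-) EX@3 MEM@4 WB@5
I1 ld r1 <- r5: IF@2 ID@3 stall=0 (-) EX@4 MEM@5 WB@6
I2 mul r2 <- r5,r2: IF@3 ID@4 stall=0 (-) EX@5 MEM@6 WB@7
I3 mul r1 <- r1,r5: IF@4 ID@5 stall=1 (RAW on I1.r1 (WB@6)) EX@7 MEM@8 WB@9
I4 add r5 <- r5,r4: IF@5 ID@7 stall=0 (-) EX@8 MEM@9 WB@10
I5 sub r2 <- r5,r1: IF@7 ID@8 stall=2 (RAW on I4.r5 (WB@10)) EX@11 MEM@12 WB@13

Answer: 5 6 7 9 10 13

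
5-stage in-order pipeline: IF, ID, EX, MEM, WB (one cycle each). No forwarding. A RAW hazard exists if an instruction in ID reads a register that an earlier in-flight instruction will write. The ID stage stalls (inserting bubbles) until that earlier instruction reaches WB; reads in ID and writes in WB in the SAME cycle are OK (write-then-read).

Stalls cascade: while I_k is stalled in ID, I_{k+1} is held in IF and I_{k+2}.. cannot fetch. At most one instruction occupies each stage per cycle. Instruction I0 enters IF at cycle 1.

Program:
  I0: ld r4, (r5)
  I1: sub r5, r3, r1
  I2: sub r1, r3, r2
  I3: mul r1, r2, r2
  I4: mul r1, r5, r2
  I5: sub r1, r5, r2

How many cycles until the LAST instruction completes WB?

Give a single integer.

Answer: 10

Derivation:
I0 ld r4 <- r5: IF@1 ID@2 stall=0 (-) EX@3 MEM@4 WB@5
I1 sub r5 <- r3,r1: IF@2 ID@3 stall=0 (-) EX@4 MEM@5 WB@6
I2 sub r1 <- r3,r2: IF@3 ID@4 stall=0 (-) EX@5 MEM@6 WB@7
I3 mul r1 <- r2,r2: IF@4 ID@5 stall=0 (-) EX@6 MEM@7 WB@8
I4 mul r1 <- r5,r2: IF@5 ID@6 stall=0 (-) EX@7 MEM@8 WB@9
I5 sub r1 <- r5,r2: IF@6 ID@7 stall=0 (-) EX@8 MEM@9 WB@10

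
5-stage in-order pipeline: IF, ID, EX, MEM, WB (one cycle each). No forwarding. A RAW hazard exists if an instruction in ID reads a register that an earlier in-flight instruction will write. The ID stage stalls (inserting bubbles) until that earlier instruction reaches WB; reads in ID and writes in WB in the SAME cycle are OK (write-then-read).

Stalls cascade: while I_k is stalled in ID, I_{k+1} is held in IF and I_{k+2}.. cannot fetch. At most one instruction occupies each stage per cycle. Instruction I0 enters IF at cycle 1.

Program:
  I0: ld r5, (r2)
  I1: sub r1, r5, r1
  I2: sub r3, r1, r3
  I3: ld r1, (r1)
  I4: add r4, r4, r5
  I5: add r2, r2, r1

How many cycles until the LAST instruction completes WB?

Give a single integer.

Answer: 15

Derivation:
I0 ld r5 <- r2: IF@1 ID@2 stall=0 (-) EX@3 MEM@4 WB@5
I1 sub r1 <- r5,r1: IF@2 ID@3 stall=2 (RAW on I0.r5 (WB@5)) EX@6 MEM@7 WB@8
I2 sub r3 <- r1,r3: IF@3 ID@6 stall=2 (RAW on I1.r1 (WB@8)) EX@9 MEM@10 WB@11
I3 ld r1 <- r1: IF@6 ID@9 stall=0 (-) EX@10 MEM@11 WB@12
I4 add r4 <- r4,r5: IF@9 ID@10 stall=0 (-) EX@11 MEM@12 WB@13
I5 add r2 <- r2,r1: IF@10 ID@11 stall=1 (RAW on I3.r1 (WB@12)) EX@13 MEM@14 WB@15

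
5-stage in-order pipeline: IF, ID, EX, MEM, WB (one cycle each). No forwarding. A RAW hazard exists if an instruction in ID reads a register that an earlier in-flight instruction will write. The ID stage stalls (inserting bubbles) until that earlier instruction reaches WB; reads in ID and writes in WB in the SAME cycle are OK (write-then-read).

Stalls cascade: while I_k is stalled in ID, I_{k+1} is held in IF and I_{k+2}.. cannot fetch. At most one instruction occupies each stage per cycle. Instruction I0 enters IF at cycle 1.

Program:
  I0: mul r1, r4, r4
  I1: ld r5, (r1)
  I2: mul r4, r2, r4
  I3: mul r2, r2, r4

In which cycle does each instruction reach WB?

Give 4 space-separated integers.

I0 mul r1 <- r4,r4: IF@1 ID@2 stall=0 (-) EX@3 MEM@4 WB@5
I1 ld r5 <- r1: IF@2 ID@3 stall=2 (RAW on I0.r1 (WB@5)) EX@6 MEM@7 WB@8
I2 mul r4 <- r2,r4: IF@3 ID@6 stall=0 (-) EX@7 MEM@8 WB@9
I3 mul r2 <- r2,r4: IF@6 ID@7 stall=2 (RAW on I2.r4 (WB@9)) EX@10 MEM@11 WB@12

Answer: 5 8 9 12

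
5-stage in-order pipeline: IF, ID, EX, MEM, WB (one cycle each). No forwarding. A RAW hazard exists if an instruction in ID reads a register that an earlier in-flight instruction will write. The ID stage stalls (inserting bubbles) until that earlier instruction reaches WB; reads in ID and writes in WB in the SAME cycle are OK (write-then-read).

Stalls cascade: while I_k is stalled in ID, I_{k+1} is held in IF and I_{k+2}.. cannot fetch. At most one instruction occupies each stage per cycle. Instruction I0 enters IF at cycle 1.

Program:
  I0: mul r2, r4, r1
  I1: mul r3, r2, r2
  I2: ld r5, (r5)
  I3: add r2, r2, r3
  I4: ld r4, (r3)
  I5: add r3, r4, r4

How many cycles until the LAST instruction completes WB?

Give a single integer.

I0 mul r2 <- r4,r1: IF@1 ID@2 stall=0 (-) EX@3 MEM@4 WB@5
I1 mul r3 <- r2,r2: IF@2 ID@3 stall=2 (RAW on I0.r2 (WB@5)) EX@6 MEM@7 WB@8
I2 ld r5 <- r5: IF@3 ID@6 stall=0 (-) EX@7 MEM@8 WB@9
I3 add r2 <- r2,r3: IF@6 ID@7 stall=1 (RAW on I1.r3 (WB@8)) EX@9 MEM@10 WB@11
I4 ld r4 <- r3: IF@7 ID@9 stall=0 (-) EX@10 MEM@11 WB@12
I5 add r3 <- r4,r4: IF@9 ID@10 stall=2 (RAW on I4.r4 (WB@12)) EX@13 MEM@14 WB@15

Answer: 15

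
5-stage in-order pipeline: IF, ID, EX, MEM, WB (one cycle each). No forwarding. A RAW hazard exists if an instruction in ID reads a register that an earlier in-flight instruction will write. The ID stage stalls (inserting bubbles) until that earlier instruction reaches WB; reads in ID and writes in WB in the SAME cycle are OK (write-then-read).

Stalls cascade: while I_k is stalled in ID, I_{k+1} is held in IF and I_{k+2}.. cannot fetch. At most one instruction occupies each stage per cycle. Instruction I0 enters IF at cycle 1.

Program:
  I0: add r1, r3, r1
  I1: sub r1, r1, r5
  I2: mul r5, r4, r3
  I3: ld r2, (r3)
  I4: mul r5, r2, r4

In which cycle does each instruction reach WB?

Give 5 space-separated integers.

Answer: 5 8 9 10 13

Derivation:
I0 add r1 <- r3,r1: IF@1 ID@2 stall=0 (-) EX@3 MEM@4 WB@5
I1 sub r1 <- r1,r5: IF@2 ID@3 stall=2 (RAW on I0.r1 (WB@5)) EX@6 MEM@7 WB@8
I2 mul r5 <- r4,r3: IF@3 ID@6 stall=0 (-) EX@7 MEM@8 WB@9
I3 ld r2 <- r3: IF@6 ID@7 stall=0 (-) EX@8 MEM@9 WB@10
I4 mul r5 <- r2,r4: IF@7 ID@8 stall=2 (RAW on I3.r2 (WB@10)) EX@11 MEM@12 WB@13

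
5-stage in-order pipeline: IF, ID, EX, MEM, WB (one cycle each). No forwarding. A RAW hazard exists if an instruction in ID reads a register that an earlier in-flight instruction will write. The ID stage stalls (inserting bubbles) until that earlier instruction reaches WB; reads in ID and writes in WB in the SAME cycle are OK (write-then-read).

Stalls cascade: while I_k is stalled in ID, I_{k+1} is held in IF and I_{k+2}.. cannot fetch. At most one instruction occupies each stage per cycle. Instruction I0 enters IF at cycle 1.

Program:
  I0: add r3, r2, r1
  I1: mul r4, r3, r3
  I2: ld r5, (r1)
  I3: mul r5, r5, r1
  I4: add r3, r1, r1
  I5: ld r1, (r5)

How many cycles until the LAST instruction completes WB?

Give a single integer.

I0 add r3 <- r2,r1: IF@1 ID@2 stall=0 (-) EX@3 MEM@4 WB@5
I1 mul r4 <- r3,r3: IF@2 ID@3 stall=2 (RAW on I0.r3 (WB@5)) EX@6 MEM@7 WB@8
I2 ld r5 <- r1: IF@3 ID@6 stall=0 (-) EX@7 MEM@8 WB@9
I3 mul r5 <- r5,r1: IF@6 ID@7 stall=2 (RAW on I2.r5 (WB@9)) EX@10 MEM@11 WB@12
I4 add r3 <- r1,r1: IF@7 ID@10 stall=0 (-) EX@11 MEM@12 WB@13
I5 ld r1 <- r5: IF@10 ID@11 stall=1 (RAW on I3.r5 (WB@12)) EX@13 MEM@14 WB@15

Answer: 15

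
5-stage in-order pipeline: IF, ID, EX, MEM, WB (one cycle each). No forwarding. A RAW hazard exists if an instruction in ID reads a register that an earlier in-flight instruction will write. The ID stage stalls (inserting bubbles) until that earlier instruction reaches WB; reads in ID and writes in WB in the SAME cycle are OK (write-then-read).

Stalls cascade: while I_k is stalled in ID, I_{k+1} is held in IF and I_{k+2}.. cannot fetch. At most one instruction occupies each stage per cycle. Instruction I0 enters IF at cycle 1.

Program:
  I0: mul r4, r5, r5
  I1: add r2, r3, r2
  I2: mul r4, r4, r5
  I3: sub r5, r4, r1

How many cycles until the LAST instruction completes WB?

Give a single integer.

Answer: 11

Derivation:
I0 mul r4 <- r5,r5: IF@1 ID@2 stall=0 (-) EX@3 MEM@4 WB@5
I1 add r2 <- r3,r2: IF@2 ID@3 stall=0 (-) EX@4 MEM@5 WB@6
I2 mul r4 <- r4,r5: IF@3 ID@4 stall=1 (RAW on I0.r4 (WB@5)) EX@6 MEM@7 WB@8
I3 sub r5 <- r4,r1: IF@4 ID@6 stall=2 (RAW on I2.r4 (WB@8)) EX@9 MEM@10 WB@11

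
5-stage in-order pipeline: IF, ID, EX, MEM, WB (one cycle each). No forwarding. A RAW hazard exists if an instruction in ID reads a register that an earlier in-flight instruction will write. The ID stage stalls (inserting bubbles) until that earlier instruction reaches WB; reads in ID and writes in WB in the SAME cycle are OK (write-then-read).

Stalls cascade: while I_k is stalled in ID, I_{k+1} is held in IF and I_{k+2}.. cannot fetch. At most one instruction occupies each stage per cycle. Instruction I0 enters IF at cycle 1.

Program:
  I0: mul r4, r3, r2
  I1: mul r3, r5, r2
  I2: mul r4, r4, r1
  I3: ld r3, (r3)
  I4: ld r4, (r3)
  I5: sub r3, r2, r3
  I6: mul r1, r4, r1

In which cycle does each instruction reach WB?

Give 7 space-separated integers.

I0 mul r4 <- r3,r2: IF@1 ID@2 stall=0 (-) EX@3 MEM@4 WB@5
I1 mul r3 <- r5,r2: IF@2 ID@3 stall=0 (-) EX@4 MEM@5 WB@6
I2 mul r4 <- r4,r1: IF@3 ID@4 stall=1 (RAW on I0.r4 (WB@5)) EX@6 MEM@7 WB@8
I3 ld r3 <- r3: IF@4 ID@6 stall=0 (-) EX@7 MEM@8 WB@9
I4 ld r4 <- r3: IF@6 ID@7 stall=2 (RAW on I3.r3 (WB@9)) EX@10 MEM@11 WB@12
I5 sub r3 <- r2,r3: IF@7 ID@10 stall=0 (-) EX@11 MEM@12 WB@13
I6 mul r1 <- r4,r1: IF@10 ID@11 stall=1 (RAW on I4.r4 (WB@12)) EX@13 MEM@14 WB@15

Answer: 5 6 8 9 12 13 15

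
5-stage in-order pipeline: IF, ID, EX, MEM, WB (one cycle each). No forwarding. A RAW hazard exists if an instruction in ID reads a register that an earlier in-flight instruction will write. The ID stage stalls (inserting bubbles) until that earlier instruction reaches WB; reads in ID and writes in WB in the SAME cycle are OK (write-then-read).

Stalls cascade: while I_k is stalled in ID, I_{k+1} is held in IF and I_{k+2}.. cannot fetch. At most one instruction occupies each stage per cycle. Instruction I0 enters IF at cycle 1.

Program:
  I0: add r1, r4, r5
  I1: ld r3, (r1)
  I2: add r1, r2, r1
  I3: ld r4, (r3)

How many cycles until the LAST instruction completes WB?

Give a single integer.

I0 add r1 <- r4,r5: IF@1 ID@2 stall=0 (-) EX@3 MEM@4 WB@5
I1 ld r3 <- r1: IF@2 ID@3 stall=2 (RAW on I0.r1 (WB@5)) EX@6 MEM@7 WB@8
I2 add r1 <- r2,r1: IF@3 ID@6 stall=0 (-) EX@7 MEM@8 WB@9
I3 ld r4 <- r3: IF@6 ID@7 stall=1 (RAW on I1.r3 (WB@8)) EX@9 MEM@10 WB@11

Answer: 11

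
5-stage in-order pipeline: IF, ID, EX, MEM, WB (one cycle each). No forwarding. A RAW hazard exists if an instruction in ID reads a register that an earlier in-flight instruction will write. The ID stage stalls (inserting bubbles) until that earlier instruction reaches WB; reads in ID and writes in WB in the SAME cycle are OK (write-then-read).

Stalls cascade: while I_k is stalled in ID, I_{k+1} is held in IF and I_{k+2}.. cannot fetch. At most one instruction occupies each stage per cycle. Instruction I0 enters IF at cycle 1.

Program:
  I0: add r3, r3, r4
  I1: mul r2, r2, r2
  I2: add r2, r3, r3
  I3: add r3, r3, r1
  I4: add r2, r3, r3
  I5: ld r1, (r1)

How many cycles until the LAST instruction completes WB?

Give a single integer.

I0 add r3 <- r3,r4: IF@1 ID@2 stall=0 (-) EX@3 MEM@4 WB@5
I1 mul r2 <- r2,r2: IF@2 ID@3 stall=0 (-) EX@4 MEM@5 WB@6
I2 add r2 <- r3,r3: IF@3 ID@4 stall=1 (RAW on I0.r3 (WB@5)) EX@6 MEM@7 WB@8
I3 add r3 <- r3,r1: IF@4 ID@6 stall=0 (-) EX@7 MEM@8 WB@9
I4 add r2 <- r3,r3: IF@6 ID@7 stall=2 (RAW on I3.r3 (WB@9)) EX@10 MEM@11 WB@12
I5 ld r1 <- r1: IF@7 ID@10 stall=0 (-) EX@11 MEM@12 WB@13

Answer: 13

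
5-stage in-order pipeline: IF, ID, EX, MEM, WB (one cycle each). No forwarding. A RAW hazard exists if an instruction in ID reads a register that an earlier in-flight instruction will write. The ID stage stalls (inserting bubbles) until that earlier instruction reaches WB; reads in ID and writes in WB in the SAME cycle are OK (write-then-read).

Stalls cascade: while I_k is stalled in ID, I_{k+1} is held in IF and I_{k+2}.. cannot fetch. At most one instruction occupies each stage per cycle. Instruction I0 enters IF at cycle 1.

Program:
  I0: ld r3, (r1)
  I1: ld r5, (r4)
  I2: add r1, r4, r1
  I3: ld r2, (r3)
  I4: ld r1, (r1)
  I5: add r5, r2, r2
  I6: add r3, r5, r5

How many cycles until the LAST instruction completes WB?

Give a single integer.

I0 ld r3 <- r1: IF@1 ID@2 stall=0 (-) EX@3 MEM@4 WB@5
I1 ld r5 <- r4: IF@2 ID@3 stall=0 (-) EX@4 MEM@5 WB@6
I2 add r1 <- r4,r1: IF@3 ID@4 stall=0 (-) EX@5 MEM@6 WB@7
I3 ld r2 <- r3: IF@4 ID@5 stall=0 (-) EX@6 MEM@7 WB@8
I4 ld r1 <- r1: IF@5 ID@6 stall=1 (RAW on I2.r1 (WB@7)) EX@8 MEM@9 WB@10
I5 add r5 <- r2,r2: IF@6 ID@8 stall=0 (-) EX@9 MEM@10 WB@11
I6 add r3 <- r5,r5: IF@8 ID@9 stall=2 (RAW on I5.r5 (WB@11)) EX@12 MEM@13 WB@14

Answer: 14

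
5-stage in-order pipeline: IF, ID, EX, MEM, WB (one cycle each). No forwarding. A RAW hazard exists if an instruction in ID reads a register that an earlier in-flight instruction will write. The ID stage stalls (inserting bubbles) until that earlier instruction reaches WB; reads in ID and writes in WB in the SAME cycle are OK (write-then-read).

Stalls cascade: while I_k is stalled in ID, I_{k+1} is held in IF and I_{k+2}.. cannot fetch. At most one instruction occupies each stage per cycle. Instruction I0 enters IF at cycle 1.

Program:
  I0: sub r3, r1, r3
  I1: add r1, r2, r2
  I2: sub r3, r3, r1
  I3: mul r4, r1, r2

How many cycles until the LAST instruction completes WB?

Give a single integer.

I0 sub r3 <- r1,r3: IF@1 ID@2 stall=0 (-) EX@3 MEM@4 WB@5
I1 add r1 <- r2,r2: IF@2 ID@3 stall=0 (-) EX@4 MEM@5 WB@6
I2 sub r3 <- r3,r1: IF@3 ID@4 stall=2 (RAW on I1.r1 (WB@6)) EX@7 MEM@8 WB@9
I3 mul r4 <- r1,r2: IF@4 ID@7 stall=0 (-) EX@8 MEM@9 WB@10

Answer: 10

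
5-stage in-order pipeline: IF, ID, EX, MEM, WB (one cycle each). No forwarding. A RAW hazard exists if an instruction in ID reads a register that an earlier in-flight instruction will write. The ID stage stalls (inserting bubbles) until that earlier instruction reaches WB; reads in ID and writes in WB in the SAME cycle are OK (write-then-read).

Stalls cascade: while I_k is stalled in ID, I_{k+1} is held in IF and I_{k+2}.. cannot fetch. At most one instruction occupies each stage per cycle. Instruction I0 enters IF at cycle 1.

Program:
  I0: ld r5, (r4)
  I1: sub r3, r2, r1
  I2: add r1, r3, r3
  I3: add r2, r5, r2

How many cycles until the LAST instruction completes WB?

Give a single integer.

Answer: 10

Derivation:
I0 ld r5 <- r4: IF@1 ID@2 stall=0 (-) EX@3 MEM@4 WB@5
I1 sub r3 <- r2,r1: IF@2 ID@3 stall=0 (-) EX@4 MEM@5 WB@6
I2 add r1 <- r3,r3: IF@3 ID@4 stall=2 (RAW on I1.r3 (WB@6)) EX@7 MEM@8 WB@9
I3 add r2 <- r5,r2: IF@4 ID@7 stall=0 (-) EX@8 MEM@9 WB@10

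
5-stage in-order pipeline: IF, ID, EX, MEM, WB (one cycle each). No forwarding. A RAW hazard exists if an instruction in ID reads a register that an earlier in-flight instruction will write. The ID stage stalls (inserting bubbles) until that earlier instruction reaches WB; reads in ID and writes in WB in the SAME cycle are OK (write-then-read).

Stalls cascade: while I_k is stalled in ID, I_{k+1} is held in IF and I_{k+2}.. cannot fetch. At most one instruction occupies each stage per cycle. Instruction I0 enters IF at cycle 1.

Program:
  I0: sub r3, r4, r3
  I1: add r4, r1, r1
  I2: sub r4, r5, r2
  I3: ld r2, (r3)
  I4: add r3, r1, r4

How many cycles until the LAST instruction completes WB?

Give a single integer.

I0 sub r3 <- r4,r3: IF@1 ID@2 stall=0 (-) EX@3 MEM@4 WB@5
I1 add r4 <- r1,r1: IF@2 ID@3 stall=0 (-) EX@4 MEM@5 WB@6
I2 sub r4 <- r5,r2: IF@3 ID@4 stall=0 (-) EX@5 MEM@6 WB@7
I3 ld r2 <- r3: IF@4 ID@5 stall=0 (-) EX@6 MEM@7 WB@8
I4 add r3 <- r1,r4: IF@5 ID@6 stall=1 (RAW on I2.r4 (WB@7)) EX@8 MEM@9 WB@10

Answer: 10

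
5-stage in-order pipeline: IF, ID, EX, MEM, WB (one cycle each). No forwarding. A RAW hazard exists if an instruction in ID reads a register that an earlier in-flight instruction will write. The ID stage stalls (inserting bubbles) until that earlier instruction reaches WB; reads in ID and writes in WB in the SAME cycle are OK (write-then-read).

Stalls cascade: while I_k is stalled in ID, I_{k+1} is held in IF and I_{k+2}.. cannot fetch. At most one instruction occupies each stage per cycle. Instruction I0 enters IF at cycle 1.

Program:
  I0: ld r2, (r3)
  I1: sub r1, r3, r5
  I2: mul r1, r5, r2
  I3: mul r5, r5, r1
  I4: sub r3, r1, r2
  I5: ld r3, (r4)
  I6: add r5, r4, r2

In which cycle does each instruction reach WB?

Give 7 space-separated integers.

I0 ld r2 <- r3: IF@1 ID@2 stall=0 (-) EX@3 MEM@4 WB@5
I1 sub r1 <- r3,r5: IF@2 ID@3 stall=0 (-) EX@4 MEM@5 WB@6
I2 mul r1 <- r5,r2: IF@3 ID@4 stall=1 (RAW on I0.r2 (WB@5)) EX@6 MEM@7 WB@8
I3 mul r5 <- r5,r1: IF@4 ID@6 stall=2 (RAW on I2.r1 (WB@8)) EX@9 MEM@10 WB@11
I4 sub r3 <- r1,r2: IF@6 ID@9 stall=0 (-) EX@10 MEM@11 WB@12
I5 ld r3 <- r4: IF@9 ID@10 stall=0 (-) EX@11 MEM@12 WB@13
I6 add r5 <- r4,r2: IF@10 ID@11 stall=0 (-) EX@12 MEM@13 WB@14

Answer: 5 6 8 11 12 13 14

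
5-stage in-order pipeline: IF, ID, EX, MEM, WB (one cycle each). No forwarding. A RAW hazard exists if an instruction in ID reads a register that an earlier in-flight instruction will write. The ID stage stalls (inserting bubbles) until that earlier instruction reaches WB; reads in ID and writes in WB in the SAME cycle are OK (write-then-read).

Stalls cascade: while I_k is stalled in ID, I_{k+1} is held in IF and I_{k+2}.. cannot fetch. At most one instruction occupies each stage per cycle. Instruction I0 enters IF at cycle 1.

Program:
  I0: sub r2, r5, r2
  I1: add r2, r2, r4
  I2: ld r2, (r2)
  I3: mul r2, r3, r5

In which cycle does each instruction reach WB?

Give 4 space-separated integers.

I0 sub r2 <- r5,r2: IF@1 ID@2 stall=0 (-) EX@3 MEM@4 WB@5
I1 add r2 <- r2,r4: IF@2 ID@3 stall=2 (RAW on I0.r2 (WB@5)) EX@6 MEM@7 WB@8
I2 ld r2 <- r2: IF@3 ID@6 stall=2 (RAW on I1.r2 (WB@8)) EX@9 MEM@10 WB@11
I3 mul r2 <- r3,r5: IF@6 ID@9 stall=0 (-) EX@10 MEM@11 WB@12

Answer: 5 8 11 12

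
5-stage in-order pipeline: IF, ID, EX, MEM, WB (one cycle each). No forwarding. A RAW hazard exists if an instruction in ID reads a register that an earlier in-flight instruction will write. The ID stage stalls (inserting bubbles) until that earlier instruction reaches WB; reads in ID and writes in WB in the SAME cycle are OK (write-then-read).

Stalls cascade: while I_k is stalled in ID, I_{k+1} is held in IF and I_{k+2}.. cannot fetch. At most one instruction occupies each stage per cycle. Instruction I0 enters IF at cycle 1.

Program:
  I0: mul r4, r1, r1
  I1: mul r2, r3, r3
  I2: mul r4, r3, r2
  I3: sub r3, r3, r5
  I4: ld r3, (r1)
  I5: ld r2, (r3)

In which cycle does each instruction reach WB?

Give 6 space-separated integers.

Answer: 5 6 9 10 11 14

Derivation:
I0 mul r4 <- r1,r1: IF@1 ID@2 stall=0 (-) EX@3 MEM@4 WB@5
I1 mul r2 <- r3,r3: IF@2 ID@3 stall=0 (-) EX@4 MEM@5 WB@6
I2 mul r4 <- r3,r2: IF@3 ID@4 stall=2 (RAW on I1.r2 (WB@6)) EX@7 MEM@8 WB@9
I3 sub r3 <- r3,r5: IF@4 ID@7 stall=0 (-) EX@8 MEM@9 WB@10
I4 ld r3 <- r1: IF@7 ID@8 stall=0 (-) EX@9 MEM@10 WB@11
I5 ld r2 <- r3: IF@8 ID@9 stall=2 (RAW on I4.r3 (WB@11)) EX@12 MEM@13 WB@14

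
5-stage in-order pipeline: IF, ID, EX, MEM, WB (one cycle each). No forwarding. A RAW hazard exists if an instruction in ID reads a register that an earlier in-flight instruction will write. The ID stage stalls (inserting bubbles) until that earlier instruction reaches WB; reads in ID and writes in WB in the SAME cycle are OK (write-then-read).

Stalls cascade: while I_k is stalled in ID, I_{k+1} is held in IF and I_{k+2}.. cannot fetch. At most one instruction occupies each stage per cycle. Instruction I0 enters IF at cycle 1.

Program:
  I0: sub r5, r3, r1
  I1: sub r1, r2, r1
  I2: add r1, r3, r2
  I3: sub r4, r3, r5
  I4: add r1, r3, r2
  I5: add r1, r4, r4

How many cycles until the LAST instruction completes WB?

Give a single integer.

Answer: 11

Derivation:
I0 sub r5 <- r3,r1: IF@1 ID@2 stall=0 (-) EX@3 MEM@4 WB@5
I1 sub r1 <- r2,r1: IF@2 ID@3 stall=0 (-) EX@4 MEM@5 WB@6
I2 add r1 <- r3,r2: IF@3 ID@4 stall=0 (-) EX@5 MEM@6 WB@7
I3 sub r4 <- r3,r5: IF@4 ID@5 stall=0 (-) EX@6 MEM@7 WB@8
I4 add r1 <- r3,r2: IF@5 ID@6 stall=0 (-) EX@7 MEM@8 WB@9
I5 add r1 <- r4,r4: IF@6 ID@7 stall=1 (RAW on I3.r4 (WB@8)) EX@9 MEM@10 WB@11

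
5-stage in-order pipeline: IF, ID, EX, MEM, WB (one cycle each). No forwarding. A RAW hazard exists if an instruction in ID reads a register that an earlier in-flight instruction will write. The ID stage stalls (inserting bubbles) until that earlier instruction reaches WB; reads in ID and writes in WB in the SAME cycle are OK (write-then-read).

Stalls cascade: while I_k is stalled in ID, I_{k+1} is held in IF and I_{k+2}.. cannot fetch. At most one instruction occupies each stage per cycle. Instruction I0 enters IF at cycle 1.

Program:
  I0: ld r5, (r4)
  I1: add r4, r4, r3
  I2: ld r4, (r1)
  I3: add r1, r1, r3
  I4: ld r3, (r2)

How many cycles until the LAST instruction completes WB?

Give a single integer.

Answer: 9

Derivation:
I0 ld r5 <- r4: IF@1 ID@2 stall=0 (-) EX@3 MEM@4 WB@5
I1 add r4 <- r4,r3: IF@2 ID@3 stall=0 (-) EX@4 MEM@5 WB@6
I2 ld r4 <- r1: IF@3 ID@4 stall=0 (-) EX@5 MEM@6 WB@7
I3 add r1 <- r1,r3: IF@4 ID@5 stall=0 (-) EX@6 MEM@7 WB@8
I4 ld r3 <- r2: IF@5 ID@6 stall=0 (-) EX@7 MEM@8 WB@9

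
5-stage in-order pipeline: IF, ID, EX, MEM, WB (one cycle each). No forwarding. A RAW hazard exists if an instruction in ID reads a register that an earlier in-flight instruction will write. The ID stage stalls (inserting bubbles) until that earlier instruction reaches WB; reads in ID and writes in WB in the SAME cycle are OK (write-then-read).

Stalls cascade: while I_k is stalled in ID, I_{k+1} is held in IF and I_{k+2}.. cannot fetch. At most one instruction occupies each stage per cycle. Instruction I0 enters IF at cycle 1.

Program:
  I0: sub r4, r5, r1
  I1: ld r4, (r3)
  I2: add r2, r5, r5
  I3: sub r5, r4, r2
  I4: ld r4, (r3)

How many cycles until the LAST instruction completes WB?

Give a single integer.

I0 sub r4 <- r5,r1: IF@1 ID@2 stall=0 (-) EX@3 MEM@4 WB@5
I1 ld r4 <- r3: IF@2 ID@3 stall=0 (-) EX@4 MEM@5 WB@6
I2 add r2 <- r5,r5: IF@3 ID@4 stall=0 (-) EX@5 MEM@6 WB@7
I3 sub r5 <- r4,r2: IF@4 ID@5 stall=2 (RAW on I2.r2 (WB@7)) EX@8 MEM@9 WB@10
I4 ld r4 <- r3: IF@5 ID@8 stall=0 (-) EX@9 MEM@10 WB@11

Answer: 11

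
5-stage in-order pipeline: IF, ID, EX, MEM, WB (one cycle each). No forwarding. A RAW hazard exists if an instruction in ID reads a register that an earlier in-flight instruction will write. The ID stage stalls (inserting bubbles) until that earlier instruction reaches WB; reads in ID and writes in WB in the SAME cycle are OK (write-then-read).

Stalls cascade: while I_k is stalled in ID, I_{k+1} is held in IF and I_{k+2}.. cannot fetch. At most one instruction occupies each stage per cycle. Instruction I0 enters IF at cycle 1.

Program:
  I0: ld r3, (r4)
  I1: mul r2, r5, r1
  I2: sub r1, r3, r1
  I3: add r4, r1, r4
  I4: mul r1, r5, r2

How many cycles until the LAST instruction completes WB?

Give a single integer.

Answer: 12

Derivation:
I0 ld r3 <- r4: IF@1 ID@2 stall=0 (-) EX@3 MEM@4 WB@5
I1 mul r2 <- r5,r1: IF@2 ID@3 stall=0 (-) EX@4 MEM@5 WB@6
I2 sub r1 <- r3,r1: IF@3 ID@4 stall=1 (RAW on I0.r3 (WB@5)) EX@6 MEM@7 WB@8
I3 add r4 <- r1,r4: IF@4 ID@6 stall=2 (RAW on I2.r1 (WB@8)) EX@9 MEM@10 WB@11
I4 mul r1 <- r5,r2: IF@6 ID@9 stall=0 (-) EX@10 MEM@11 WB@12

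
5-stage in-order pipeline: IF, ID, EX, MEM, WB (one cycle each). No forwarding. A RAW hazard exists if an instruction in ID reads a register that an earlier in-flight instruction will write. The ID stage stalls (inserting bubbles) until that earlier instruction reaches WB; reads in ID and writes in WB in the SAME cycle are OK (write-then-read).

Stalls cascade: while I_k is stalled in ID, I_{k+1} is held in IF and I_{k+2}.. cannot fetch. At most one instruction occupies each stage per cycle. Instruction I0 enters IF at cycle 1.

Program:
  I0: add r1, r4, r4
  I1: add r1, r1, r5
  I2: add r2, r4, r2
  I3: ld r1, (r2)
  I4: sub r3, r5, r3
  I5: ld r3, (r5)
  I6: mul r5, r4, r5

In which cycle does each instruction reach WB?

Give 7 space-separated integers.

Answer: 5 8 9 12 13 14 15

Derivation:
I0 add r1 <- r4,r4: IF@1 ID@2 stall=0 (-) EX@3 MEM@4 WB@5
I1 add r1 <- r1,r5: IF@2 ID@3 stall=2 (RAW on I0.r1 (WB@5)) EX@6 MEM@7 WB@8
I2 add r2 <- r4,r2: IF@3 ID@6 stall=0 (-) EX@7 MEM@8 WB@9
I3 ld r1 <- r2: IF@6 ID@7 stall=2 (RAW on I2.r2 (WB@9)) EX@10 MEM@11 WB@12
I4 sub r3 <- r5,r3: IF@7 ID@10 stall=0 (-) EX@11 MEM@12 WB@13
I5 ld r3 <- r5: IF@10 ID@11 stall=0 (-) EX@12 MEM@13 WB@14
I6 mul r5 <- r4,r5: IF@11 ID@12 stall=0 (-) EX@13 MEM@14 WB@15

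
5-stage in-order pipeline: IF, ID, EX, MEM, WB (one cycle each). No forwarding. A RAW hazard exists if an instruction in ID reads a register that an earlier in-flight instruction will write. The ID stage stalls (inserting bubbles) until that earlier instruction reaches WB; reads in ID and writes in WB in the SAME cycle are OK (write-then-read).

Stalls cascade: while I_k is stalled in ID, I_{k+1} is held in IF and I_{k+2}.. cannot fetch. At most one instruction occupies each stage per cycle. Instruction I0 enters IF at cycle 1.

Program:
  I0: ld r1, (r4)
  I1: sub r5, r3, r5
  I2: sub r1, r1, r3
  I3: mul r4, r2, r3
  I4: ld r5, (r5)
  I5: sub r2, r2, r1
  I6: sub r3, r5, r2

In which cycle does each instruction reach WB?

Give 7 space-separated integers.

I0 ld r1 <- r4: IF@1 ID@2 stall=0 (-) EX@3 MEM@4 WB@5
I1 sub r5 <- r3,r5: IF@2 ID@3 stall=0 (-) EX@4 MEM@5 WB@6
I2 sub r1 <- r1,r3: IF@3 ID@4 stall=1 (RAW on I0.r1 (WB@5)) EX@6 MEM@7 WB@8
I3 mul r4 <- r2,r3: IF@4 ID@6 stall=0 (-) EX@7 MEM@8 WB@9
I4 ld r5 <- r5: IF@6 ID@7 stall=0 (-) EX@8 MEM@9 WB@10
I5 sub r2 <- r2,r1: IF@7 ID@8 stall=0 (-) EX@9 MEM@10 WB@11
I6 sub r3 <- r5,r2: IF@8 ID@9 stall=2 (RAW on I5.r2 (WB@11)) EX@12 MEM@13 WB@14

Answer: 5 6 8 9 10 11 14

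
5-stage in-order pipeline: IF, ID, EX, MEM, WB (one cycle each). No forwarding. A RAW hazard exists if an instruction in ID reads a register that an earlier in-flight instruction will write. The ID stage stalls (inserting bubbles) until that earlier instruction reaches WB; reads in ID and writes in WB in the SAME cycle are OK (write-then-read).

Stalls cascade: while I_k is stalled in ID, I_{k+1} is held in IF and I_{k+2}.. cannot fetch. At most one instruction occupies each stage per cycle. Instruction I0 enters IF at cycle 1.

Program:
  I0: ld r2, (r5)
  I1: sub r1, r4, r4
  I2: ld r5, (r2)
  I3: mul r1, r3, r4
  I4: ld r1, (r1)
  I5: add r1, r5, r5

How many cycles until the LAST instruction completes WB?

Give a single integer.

I0 ld r2 <- r5: IF@1 ID@2 stall=0 (-) EX@3 MEM@4 WB@5
I1 sub r1 <- r4,r4: IF@2 ID@3 stall=0 (-) EX@4 MEM@5 WB@6
I2 ld r5 <- r2: IF@3 ID@4 stall=1 (RAW on I0.r2 (WB@5)) EX@6 MEM@7 WB@8
I3 mul r1 <- r3,r4: IF@4 ID@6 stall=0 (-) EX@7 MEM@8 WB@9
I4 ld r1 <- r1: IF@6 ID@7 stall=2 (RAW on I3.r1 (WB@9)) EX@10 MEM@11 WB@12
I5 add r1 <- r5,r5: IF@7 ID@10 stall=0 (-) EX@11 MEM@12 WB@13

Answer: 13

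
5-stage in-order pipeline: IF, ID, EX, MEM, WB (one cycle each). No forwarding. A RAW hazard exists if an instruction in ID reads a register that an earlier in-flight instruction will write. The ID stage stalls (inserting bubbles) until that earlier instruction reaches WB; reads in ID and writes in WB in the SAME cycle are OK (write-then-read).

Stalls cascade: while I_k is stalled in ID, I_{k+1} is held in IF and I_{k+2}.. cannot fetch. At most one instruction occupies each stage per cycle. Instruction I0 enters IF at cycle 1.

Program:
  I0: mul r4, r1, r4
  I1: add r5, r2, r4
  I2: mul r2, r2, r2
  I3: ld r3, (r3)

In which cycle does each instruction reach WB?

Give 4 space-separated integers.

I0 mul r4 <- r1,r4: IF@1 ID@2 stall=0 (-) EX@3 MEM@4 WB@5
I1 add r5 <- r2,r4: IF@2 ID@3 stall=2 (RAW on I0.r4 (WB@5)) EX@6 MEM@7 WB@8
I2 mul r2 <- r2,r2: IF@3 ID@6 stall=0 (-) EX@7 MEM@8 WB@9
I3 ld r3 <- r3: IF@6 ID@7 stall=0 (-) EX@8 MEM@9 WB@10

Answer: 5 8 9 10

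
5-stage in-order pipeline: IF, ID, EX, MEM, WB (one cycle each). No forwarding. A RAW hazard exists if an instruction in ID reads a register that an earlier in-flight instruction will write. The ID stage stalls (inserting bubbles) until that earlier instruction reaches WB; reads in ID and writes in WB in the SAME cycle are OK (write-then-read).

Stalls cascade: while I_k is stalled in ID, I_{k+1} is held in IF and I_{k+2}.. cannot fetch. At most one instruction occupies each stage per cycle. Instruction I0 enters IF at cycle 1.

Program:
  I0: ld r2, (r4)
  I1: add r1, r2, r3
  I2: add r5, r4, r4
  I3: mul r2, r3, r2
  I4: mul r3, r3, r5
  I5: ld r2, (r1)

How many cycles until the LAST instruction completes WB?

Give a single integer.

I0 ld r2 <- r4: IF@1 ID@2 stall=0 (-) EX@3 MEM@4 WB@5
I1 add r1 <- r2,r3: IF@2 ID@3 stall=2 (RAW on I0.r2 (WB@5)) EX@6 MEM@7 WB@8
I2 add r5 <- r4,r4: IF@3 ID@6 stall=0 (-) EX@7 MEM@8 WB@9
I3 mul r2 <- r3,r2: IF@6 ID@7 stall=0 (-) EX@8 MEM@9 WB@10
I4 mul r3 <- r3,r5: IF@7 ID@8 stall=1 (RAW on I2.r5 (WB@9)) EX@10 MEM@11 WB@12
I5 ld r2 <- r1: IF@8 ID@10 stall=0 (-) EX@11 MEM@12 WB@13

Answer: 13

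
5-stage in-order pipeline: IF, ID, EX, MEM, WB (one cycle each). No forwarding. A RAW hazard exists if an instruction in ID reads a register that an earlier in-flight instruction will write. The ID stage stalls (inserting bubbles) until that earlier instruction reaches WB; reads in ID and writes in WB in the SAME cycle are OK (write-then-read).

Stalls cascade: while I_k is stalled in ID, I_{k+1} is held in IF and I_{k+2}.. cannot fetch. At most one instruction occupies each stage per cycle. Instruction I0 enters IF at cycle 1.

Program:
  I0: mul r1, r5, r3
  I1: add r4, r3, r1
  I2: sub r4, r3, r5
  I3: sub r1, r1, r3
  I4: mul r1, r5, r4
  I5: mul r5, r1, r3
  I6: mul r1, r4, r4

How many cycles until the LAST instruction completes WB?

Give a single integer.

Answer: 16

Derivation:
I0 mul r1 <- r5,r3: IF@1 ID@2 stall=0 (-) EX@3 MEM@4 WB@5
I1 add r4 <- r3,r1: IF@2 ID@3 stall=2 (RAW on I0.r1 (WB@5)) EX@6 MEM@7 WB@8
I2 sub r4 <- r3,r5: IF@3 ID@6 stall=0 (-) EX@7 MEM@8 WB@9
I3 sub r1 <- r1,r3: IF@6 ID@7 stall=0 (-) EX@8 MEM@9 WB@10
I4 mul r1 <- r5,r4: IF@7 ID@8 stall=1 (RAW on I2.r4 (WB@9)) EX@10 MEM@11 WB@12
I5 mul r5 <- r1,r3: IF@8 ID@10 stall=2 (RAW on I4.r1 (WB@12)) EX@13 MEM@14 WB@15
I6 mul r1 <- r4,r4: IF@10 ID@13 stall=0 (-) EX@14 MEM@15 WB@16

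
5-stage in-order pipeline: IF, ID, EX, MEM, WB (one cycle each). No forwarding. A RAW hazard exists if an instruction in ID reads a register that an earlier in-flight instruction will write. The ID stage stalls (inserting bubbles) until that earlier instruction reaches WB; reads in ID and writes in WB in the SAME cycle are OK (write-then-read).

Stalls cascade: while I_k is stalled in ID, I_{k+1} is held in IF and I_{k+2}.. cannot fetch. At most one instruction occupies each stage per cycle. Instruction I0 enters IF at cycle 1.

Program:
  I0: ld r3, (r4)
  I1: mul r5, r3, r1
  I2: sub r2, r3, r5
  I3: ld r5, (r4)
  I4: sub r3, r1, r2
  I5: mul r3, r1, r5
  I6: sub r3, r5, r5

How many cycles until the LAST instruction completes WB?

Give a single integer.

I0 ld r3 <- r4: IF@1 ID@2 stall=0 (-) EX@3 MEM@4 WB@5
I1 mul r5 <- r3,r1: IF@2 ID@3 stall=2 (RAW on I0.r3 (WB@5)) EX@6 MEM@7 WB@8
I2 sub r2 <- r3,r5: IF@3 ID@6 stall=2 (RAW on I1.r5 (WB@8)) EX@9 MEM@10 WB@11
I3 ld r5 <- r4: IF@6 ID@9 stall=0 (-) EX@10 MEM@11 WB@12
I4 sub r3 <- r1,r2: IF@9 ID@10 stall=1 (RAW on I2.r2 (WB@11)) EX@12 MEM@13 WB@14
I5 mul r3 <- r1,r5: IF@10 ID@12 stall=0 (-) EX@13 MEM@14 WB@15
I6 sub r3 <- r5,r5: IF@12 ID@13 stall=0 (-) EX@14 MEM@15 WB@16

Answer: 16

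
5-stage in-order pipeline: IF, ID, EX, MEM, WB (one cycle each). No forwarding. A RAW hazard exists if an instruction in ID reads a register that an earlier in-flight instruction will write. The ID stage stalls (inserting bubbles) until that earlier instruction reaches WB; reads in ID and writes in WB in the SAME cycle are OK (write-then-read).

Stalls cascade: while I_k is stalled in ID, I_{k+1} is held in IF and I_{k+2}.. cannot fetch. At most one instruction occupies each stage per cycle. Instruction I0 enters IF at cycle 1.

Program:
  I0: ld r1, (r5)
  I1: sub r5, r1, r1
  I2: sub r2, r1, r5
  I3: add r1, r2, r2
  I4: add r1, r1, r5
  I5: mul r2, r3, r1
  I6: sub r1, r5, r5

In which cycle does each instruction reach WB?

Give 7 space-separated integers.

Answer: 5 8 11 14 17 20 21

Derivation:
I0 ld r1 <- r5: IF@1 ID@2 stall=0 (-) EX@3 MEM@4 WB@5
I1 sub r5 <- r1,r1: IF@2 ID@3 stall=2 (RAW on I0.r1 (WB@5)) EX@6 MEM@7 WB@8
I2 sub r2 <- r1,r5: IF@3 ID@6 stall=2 (RAW on I1.r5 (WB@8)) EX@9 MEM@10 WB@11
I3 add r1 <- r2,r2: IF@6 ID@9 stall=2 (RAW on I2.r2 (WB@11)) EX@12 MEM@13 WB@14
I4 add r1 <- r1,r5: IF@9 ID@12 stall=2 (RAW on I3.r1 (WB@14)) EX@15 MEM@16 WB@17
I5 mul r2 <- r3,r1: IF@12 ID@15 stall=2 (RAW on I4.r1 (WB@17)) EX@18 MEM@19 WB@20
I6 sub r1 <- r5,r5: IF@15 ID@18 stall=0 (-) EX@19 MEM@20 WB@21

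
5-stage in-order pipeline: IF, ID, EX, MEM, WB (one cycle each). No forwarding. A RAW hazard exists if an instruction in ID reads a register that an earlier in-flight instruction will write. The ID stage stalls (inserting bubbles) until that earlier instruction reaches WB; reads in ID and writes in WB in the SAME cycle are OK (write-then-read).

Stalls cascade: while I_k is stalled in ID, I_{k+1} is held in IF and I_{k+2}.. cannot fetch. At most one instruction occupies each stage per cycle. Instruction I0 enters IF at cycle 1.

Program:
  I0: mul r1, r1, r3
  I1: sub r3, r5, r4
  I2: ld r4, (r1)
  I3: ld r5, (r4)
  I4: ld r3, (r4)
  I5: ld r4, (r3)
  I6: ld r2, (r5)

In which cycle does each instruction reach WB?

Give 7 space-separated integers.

I0 mul r1 <- r1,r3: IF@1 ID@2 stall=0 (-) EX@3 MEM@4 WB@5
I1 sub r3 <- r5,r4: IF@2 ID@3 stall=0 (-) EX@4 MEM@5 WB@6
I2 ld r4 <- r1: IF@3 ID@4 stall=1 (RAW on I0.r1 (WB@5)) EX@6 MEM@7 WB@8
I3 ld r5 <- r4: IF@4 ID@6 stall=2 (RAW on I2.r4 (WB@8)) EX@9 MEM@10 WB@11
I4 ld r3 <- r4: IF@6 ID@9 stall=0 (-) EX@10 MEM@11 WB@12
I5 ld r4 <- r3: IF@9 ID@10 stall=2 (RAW on I4.r3 (WB@12)) EX@13 MEM@14 WB@15
I6 ld r2 <- r5: IF@10 ID@13 stall=0 (-) EX@14 MEM@15 WB@16

Answer: 5 6 8 11 12 15 16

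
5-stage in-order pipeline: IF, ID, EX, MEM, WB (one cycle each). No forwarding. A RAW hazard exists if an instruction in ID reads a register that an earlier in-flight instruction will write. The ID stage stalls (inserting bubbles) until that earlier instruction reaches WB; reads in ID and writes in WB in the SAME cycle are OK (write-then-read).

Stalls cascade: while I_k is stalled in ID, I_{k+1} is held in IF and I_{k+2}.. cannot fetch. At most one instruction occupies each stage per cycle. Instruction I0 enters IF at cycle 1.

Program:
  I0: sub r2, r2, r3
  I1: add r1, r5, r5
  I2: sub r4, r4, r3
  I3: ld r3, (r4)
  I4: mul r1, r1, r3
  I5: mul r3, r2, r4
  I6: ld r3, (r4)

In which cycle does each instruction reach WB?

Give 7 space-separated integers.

I0 sub r2 <- r2,r3: IF@1 ID@2 stall=0 (-) EX@3 MEM@4 WB@5
I1 add r1 <- r5,r5: IF@2 ID@3 stall=0 (-) EX@4 MEM@5 WB@6
I2 sub r4 <- r4,r3: IF@3 ID@4 stall=0 (-) EX@5 MEM@6 WB@7
I3 ld r3 <- r4: IF@4 ID@5 stall=2 (RAW on I2.r4 (WB@7)) EX@8 MEM@9 WB@10
I4 mul r1 <- r1,r3: IF@5 ID@8 stall=2 (RAW on I3.r3 (WB@10)) EX@11 MEM@12 WB@13
I5 mul r3 <- r2,r4: IF@8 ID@11 stall=0 (-) EX@12 MEM@13 WB@14
I6 ld r3 <- r4: IF@11 ID@12 stall=0 (-) EX@13 MEM@14 WB@15

Answer: 5 6 7 10 13 14 15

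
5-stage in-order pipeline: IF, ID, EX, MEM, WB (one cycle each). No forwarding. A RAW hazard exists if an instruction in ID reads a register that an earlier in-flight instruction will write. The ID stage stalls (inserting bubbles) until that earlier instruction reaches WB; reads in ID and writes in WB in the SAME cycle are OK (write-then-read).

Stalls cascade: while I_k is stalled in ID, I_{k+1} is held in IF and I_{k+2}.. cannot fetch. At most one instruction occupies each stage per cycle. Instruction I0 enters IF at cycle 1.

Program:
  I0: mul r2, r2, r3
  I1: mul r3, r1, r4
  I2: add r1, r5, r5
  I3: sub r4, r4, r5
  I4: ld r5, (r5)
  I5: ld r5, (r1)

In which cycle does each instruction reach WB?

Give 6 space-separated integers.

I0 mul r2 <- r2,r3: IF@1 ID@2 stall=0 (-) EX@3 MEM@4 WB@5
I1 mul r3 <- r1,r4: IF@2 ID@3 stall=0 (-) EX@4 MEM@5 WB@6
I2 add r1 <- r5,r5: IF@3 ID@4 stall=0 (-) EX@5 MEM@6 WB@7
I3 sub r4 <- r4,r5: IF@4 ID@5 stall=0 (-) EX@6 MEM@7 WB@8
I4 ld r5 <- r5: IF@5 ID@6 stall=0 (-) EX@7 MEM@8 WB@9
I5 ld r5 <- r1: IF@6 ID@7 stall=0 (-) EX@8 MEM@9 WB@10

Answer: 5 6 7 8 9 10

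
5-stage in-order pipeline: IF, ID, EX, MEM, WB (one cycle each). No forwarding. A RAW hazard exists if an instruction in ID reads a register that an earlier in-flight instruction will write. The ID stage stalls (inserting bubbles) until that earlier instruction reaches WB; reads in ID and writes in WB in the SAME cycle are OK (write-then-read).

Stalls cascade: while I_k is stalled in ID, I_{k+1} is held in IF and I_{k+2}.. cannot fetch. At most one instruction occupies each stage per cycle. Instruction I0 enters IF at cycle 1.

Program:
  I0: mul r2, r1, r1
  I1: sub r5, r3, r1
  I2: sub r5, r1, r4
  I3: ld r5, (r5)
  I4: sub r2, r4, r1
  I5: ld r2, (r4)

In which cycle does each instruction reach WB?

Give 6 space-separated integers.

I0 mul r2 <- r1,r1: IF@1 ID@2 stall=0 (-) EX@3 MEM@4 WB@5
I1 sub r5 <- r3,r1: IF@2 ID@3 stall=0 (-) EX@4 MEM@5 WB@6
I2 sub r5 <- r1,r4: IF@3 ID@4 stall=0 (-) EX@5 MEM@6 WB@7
I3 ld r5 <- r5: IF@4 ID@5 stall=2 (RAW on I2.r5 (WB@7)) EX@8 MEM@9 WB@10
I4 sub r2 <- r4,r1: IF@5 ID@8 stall=0 (-) EX@9 MEM@10 WB@11
I5 ld r2 <- r4: IF@8 ID@9 stall=0 (-) EX@10 MEM@11 WB@12

Answer: 5 6 7 10 11 12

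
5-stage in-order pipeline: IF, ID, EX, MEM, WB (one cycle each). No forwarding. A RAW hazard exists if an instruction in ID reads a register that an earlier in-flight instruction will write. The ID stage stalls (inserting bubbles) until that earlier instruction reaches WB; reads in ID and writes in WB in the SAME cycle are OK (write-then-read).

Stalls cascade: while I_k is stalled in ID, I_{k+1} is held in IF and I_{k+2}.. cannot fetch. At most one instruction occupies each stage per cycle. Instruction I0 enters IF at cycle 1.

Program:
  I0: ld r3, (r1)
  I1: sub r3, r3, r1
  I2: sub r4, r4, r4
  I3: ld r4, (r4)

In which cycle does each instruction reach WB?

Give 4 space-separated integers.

I0 ld r3 <- r1: IF@1 ID@2 stall=0 (-) EX@3 MEM@4 WB@5
I1 sub r3 <- r3,r1: IF@2 ID@3 stall=2 (RAW on I0.r3 (WB@5)) EX@6 MEM@7 WB@8
I2 sub r4 <- r4,r4: IF@3 ID@6 stall=0 (-) EX@7 MEM@8 WB@9
I3 ld r4 <- r4: IF@6 ID@7 stall=2 (RAW on I2.r4 (WB@9)) EX@10 MEM@11 WB@12

Answer: 5 8 9 12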